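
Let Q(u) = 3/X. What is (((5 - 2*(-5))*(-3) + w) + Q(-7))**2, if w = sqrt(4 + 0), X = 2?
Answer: 6889/4 ≈ 1722.3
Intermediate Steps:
w = 2 (w = sqrt(4) = 2)
Q(u) = 3/2
(((5 - 2*(-5))*(-3) + w) + Q(-7))**2 = (((5 - 2*(-5))*(-3) + 2) + 3/2)**2 = (((5 + 10)*(-3) + 2) + 3/2)**2 = ((15*(-3) + 2) + 3/2)**2 = ((-45 + 2) + 3/2)**2 = (-43 + 3/2)**2 = (-83/2)**2 = 6889/4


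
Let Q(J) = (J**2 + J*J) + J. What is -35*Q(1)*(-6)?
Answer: 630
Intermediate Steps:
Q(J) = J + 2*J**2 (Q(J) = (J**2 + J**2) + J = 2*J**2 + J = J + 2*J**2)
-35*Q(1)*(-6) = -35*(1 + 2*1)*(-6) = -35*(1 + 2)*(-6) = -35*3*(-6) = -105*(-6) = 630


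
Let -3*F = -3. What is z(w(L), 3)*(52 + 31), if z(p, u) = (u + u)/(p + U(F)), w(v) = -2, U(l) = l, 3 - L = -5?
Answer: -498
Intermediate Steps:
L = 8 (L = 3 - 1*(-5) = 3 + 5 = 8)
F = 1 (F = -⅓*(-3) = 1)
z(p, u) = 2*u/(1 + p) (z(p, u) = (u + u)/(p + 1) = (2*u)/(1 + p) = 2*u/(1 + p))
z(w(L), 3)*(52 + 31) = (2*3/(1 - 2))*(52 + 31) = (2*3/(-1))*83 = (2*3*(-1))*83 = -6*83 = -498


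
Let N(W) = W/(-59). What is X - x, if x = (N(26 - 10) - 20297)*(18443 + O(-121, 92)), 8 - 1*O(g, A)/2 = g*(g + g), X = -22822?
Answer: -48028648093/59 ≈ -8.1405e+8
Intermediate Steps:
O(g, A) = 16 - 4*g² (O(g, A) = 16 - 2*g*(g + g) = 16 - 2*g*2*g = 16 - 4*g²)
N(W) = -W/59 (N(W) = W*(-1/59) = -W/59)
x = 48027301595/59 (x = (-(26 - 10)/59 - 20297)*(18443 + (16 - 4*(-121)²)) = (-1/59*16 - 20297)*(18443 + (16 - 4*14641)) = (-16/59 - 20297)*(18443 + (16 - 58564)) = -1197539*(18443 - 58548)/59 = -1197539/59*(-40105) = 48027301595/59 ≈ 8.1402e+8)
X - x = -22822 - 1*48027301595/59 = -22822 - 48027301595/59 = -48028648093/59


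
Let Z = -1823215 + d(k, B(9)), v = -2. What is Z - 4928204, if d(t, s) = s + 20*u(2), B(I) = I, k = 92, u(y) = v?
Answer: -6751450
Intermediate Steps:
u(y) = -2
d(t, s) = -40 + s (d(t, s) = s + 20*(-2) = s - 40 = -40 + s)
Z = -1823246 (Z = -1823215 + (-40 + 9) = -1823215 - 31 = -1823246)
Z - 4928204 = -1823246 - 4928204 = -6751450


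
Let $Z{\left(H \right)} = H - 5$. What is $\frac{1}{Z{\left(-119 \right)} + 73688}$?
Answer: $\frac{1}{73564} \approx 1.3594 \cdot 10^{-5}$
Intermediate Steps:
$Z{\left(H \right)} = -5 + H$ ($Z{\left(H \right)} = H - 5 = -5 + H$)
$\frac{1}{Z{\left(-119 \right)} + 73688} = \frac{1}{\left(-5 - 119\right) + 73688} = \frac{1}{-124 + 73688} = \frac{1}{73564}$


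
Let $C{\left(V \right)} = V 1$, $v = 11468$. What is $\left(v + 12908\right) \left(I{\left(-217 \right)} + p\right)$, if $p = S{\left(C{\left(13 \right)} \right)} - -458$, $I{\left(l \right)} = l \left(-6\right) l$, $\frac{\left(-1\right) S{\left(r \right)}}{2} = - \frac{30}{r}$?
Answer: $- \frac{89385036928}{13} \approx -6.8758 \cdot 10^{9}$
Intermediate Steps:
$C{\left(V \right)} = V$
$S{\left(r \right)} = \frac{60}{r}$ ($S{\left(r \right)} = - 2 \left(- \frac{30}{r}\right) = \frac{60}{r}$)
$I{\left(l \right)} = - 6 l^{2}$ ($I{\left(l \right)} = - 6 l l = - 6 l^{2}$)
$p = \frac{6014}{13}$ ($p = \frac{60}{13} - -458 = 60 \cdot \frac{1}{13} + 458 = \frac{60}{13} + 458 = \frac{6014}{13} \approx 462.62$)
$\left(v + 12908\right) \left(I{\left(-217 \right)} + p\right) = \left(11468 + 12908\right) \left(- 6 \left(-217\right)^{2} + \frac{6014}{13}\right) = 24376 \left(\left(-6\right) 47089 + \frac{6014}{13}\right) = 24376 \left(-282534 + \frac{6014}{13}\right) = 24376 \left(- \frac{3666928}{13}\right) = - \frac{89385036928}{13}$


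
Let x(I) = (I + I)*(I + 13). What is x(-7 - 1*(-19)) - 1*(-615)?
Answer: 1215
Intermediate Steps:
x(I) = 2*I*(13 + I) (x(I) = (2*I)*(13 + I) = 2*I*(13 + I))
x(-7 - 1*(-19)) - 1*(-615) = 2*(-7 - 1*(-19))*(13 + (-7 - 1*(-19))) - 1*(-615) = 2*(-7 + 19)*(13 + (-7 + 19)) + 615 = 2*12*(13 + 12) + 615 = 2*12*25 + 615 = 600 + 615 = 1215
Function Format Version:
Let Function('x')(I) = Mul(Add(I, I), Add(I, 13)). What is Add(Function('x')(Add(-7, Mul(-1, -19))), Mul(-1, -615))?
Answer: 1215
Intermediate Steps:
Function('x')(I) = Mul(2, I, Add(13, I)) (Function('x')(I) = Mul(Mul(2, I), Add(13, I)) = Mul(2, I, Add(13, I)))
Add(Function('x')(Add(-7, Mul(-1, -19))), Mul(-1, -615)) = Add(Mul(2, Add(-7, Mul(-1, -19)), Add(13, Add(-7, Mul(-1, -19)))), Mul(-1, -615)) = Add(Mul(2, Add(-7, 19), Add(13, Add(-7, 19))), 615) = Add(Mul(2, 12, Add(13, 12)), 615) = Add(Mul(2, 12, 25), 615) = Add(600, 615) = 1215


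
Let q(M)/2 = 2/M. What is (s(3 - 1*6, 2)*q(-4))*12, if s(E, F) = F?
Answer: -24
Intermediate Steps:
q(M) = 4/M (q(M) = 2*(2/M) = 4/M)
(s(3 - 1*6, 2)*q(-4))*12 = (2*(4/(-4)))*12 = (2*(4*(-1/4)))*12 = (2*(-1))*12 = -2*12 = -24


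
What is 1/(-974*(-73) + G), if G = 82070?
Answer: 1/153172 ≈ 6.5286e-6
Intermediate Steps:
1/(-974*(-73) + G) = 1/(-974*(-73) + 82070) = 1/(71102 + 82070) = 1/153172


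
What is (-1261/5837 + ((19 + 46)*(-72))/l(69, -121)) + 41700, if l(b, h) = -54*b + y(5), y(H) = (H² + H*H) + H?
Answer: 68734979533/1648279 ≈ 41701.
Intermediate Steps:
y(H) = H + 2*H² (y(H) = (H² + H²) + H = 2*H² + H = H + 2*H²)
l(b, h) = 55 - 54*b (l(b, h) = -54*b + 5*(1 + 2*5) = -54*b + 5*(1 + 10) = -54*b + 5*11 = -54*b + 55 = 55 - 54*b)
(-1261/5837 + ((19 + 46)*(-72))/l(69, -121)) + 41700 = (-1261/5837 + ((19 + 46)*(-72))/(55 - 54*69)) + 41700 = (-1261*1/5837 + (65*(-72))/(55 - 3726)) + 41700 = (-97/449 - 4680/(-3671)) + 41700 = (-97/449 - 4680*(-1/3671)) + 41700 = (-97/449 + 4680/3671) + 41700 = 1745233/1648279 + 41700 = 68734979533/1648279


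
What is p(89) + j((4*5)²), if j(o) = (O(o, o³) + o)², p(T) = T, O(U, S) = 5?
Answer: 164114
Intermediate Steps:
j(o) = (5 + o)²
p(89) + j((4*5)²) = 89 + (5 + (4*5)²)² = 89 + (5 + 20²)² = 89 + (5 + 400)² = 89 + 405² = 89 + 164025 = 164114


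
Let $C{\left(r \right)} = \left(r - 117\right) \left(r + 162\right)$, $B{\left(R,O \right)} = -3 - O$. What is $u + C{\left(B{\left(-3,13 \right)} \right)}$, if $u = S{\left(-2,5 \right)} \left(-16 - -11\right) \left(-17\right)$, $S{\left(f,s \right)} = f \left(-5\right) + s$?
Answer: $-18143$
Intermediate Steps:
$S{\left(f,s \right)} = s - 5 f$ ($S{\left(f,s \right)} = - 5 f + s = s - 5 f$)
$C{\left(r \right)} = \left(-117 + r\right) \left(162 + r\right)$
$u = 1275$ ($u = \left(5 - -10\right) \left(-16 - -11\right) \left(-17\right) = \left(5 + 10\right) \left(-16 + 11\right) \left(-17\right) = 15 \left(-5\right) \left(-17\right) = \left(-75\right) \left(-17\right) = 1275$)
$u + C{\left(B{\left(-3,13 \right)} \right)} = 1275 + \left(-18954 + \left(-3 - 13\right)^{2} + 45 \left(-3 - 13\right)\right) = 1275 + \left(-18954 + \left(-16\right)^{2} + 45 \left(-16\right)\right) = 1275 - 19418 = -18143$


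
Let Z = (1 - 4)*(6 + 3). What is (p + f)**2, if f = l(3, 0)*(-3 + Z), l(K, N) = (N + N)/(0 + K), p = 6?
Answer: 36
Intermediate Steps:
l(K, N) = 2*N/K (l(K, N) = (2*N)/K = 2*N/K)
Z = -27 (Z = -3*9 = -27)
f = 0 (f = (2*0/3)*(-3 - 27) = (2*0*(1/3))*(-30) = 0*(-30) = 0)
(p + f)**2 = (6 + 0)**2 = 6**2 = 36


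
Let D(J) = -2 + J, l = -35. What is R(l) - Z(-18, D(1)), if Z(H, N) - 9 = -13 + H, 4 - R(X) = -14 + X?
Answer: 75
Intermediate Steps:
R(X) = 18 - X (R(X) = 4 - (-14 + X) = 4 + (14 - X) = 18 - X)
Z(H, N) = -4 + H (Z(H, N) = 9 + (-13 + H) = -4 + H)
R(l) - Z(-18, D(1)) = (18 - 1*(-35)) - (-4 - 18) = (18 + 35) - 1*(-22) = 53 + 22 = 75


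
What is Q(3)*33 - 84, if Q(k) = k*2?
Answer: 114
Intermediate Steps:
Q(k) = 2*k
Q(3)*33 - 84 = (2*3)*33 - 84 = 6*33 - 84 = 198 - 84 = 114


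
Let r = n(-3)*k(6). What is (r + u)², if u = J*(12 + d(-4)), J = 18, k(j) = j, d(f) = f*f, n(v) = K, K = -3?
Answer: 236196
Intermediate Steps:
n(v) = -3
d(f) = f²
u = 504 (u = 18*(12 + (-4)²) = 18*(12 + 16) = 18*28 = 504)
r = -18 (r = -3*6 = -18)
(r + u)² = (-18 + 504)² = 486² = 236196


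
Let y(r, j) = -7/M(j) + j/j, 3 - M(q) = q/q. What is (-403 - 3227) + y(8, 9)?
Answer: -7265/2 ≈ -3632.5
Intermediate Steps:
M(q) = 2 (M(q) = 3 - q/q = 3 - 1*1 = 3 - 1 = 2)
y(r, j) = -5/2 (y(r, j) = -7/2 + j/j = -7*½ + 1 = -7/2 + 1 = -5/2)
(-403 - 3227) + y(8, 9) = (-403 - 3227) - 5/2 = -3630 - 5/2 = -7265/2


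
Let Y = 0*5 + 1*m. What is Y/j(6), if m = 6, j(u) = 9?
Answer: 2/3 ≈ 0.66667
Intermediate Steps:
Y = 6 (Y = 0*5 + 1*6 = 0 + 6 = 6)
Y/j(6) = 6/9 = 6*(1/9) = 2/3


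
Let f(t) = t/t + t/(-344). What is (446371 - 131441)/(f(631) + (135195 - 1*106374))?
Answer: 108335920/9914137 ≈ 10.927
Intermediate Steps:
f(t) = 1 - t/344 (f(t) = 1 + t*(-1/344) = 1 - t/344)
(446371 - 131441)/(f(631) + (135195 - 1*106374)) = (446371 - 131441)/((1 - 1/344*631) + (135195 - 1*106374)) = 314930/((1 - 631/344) + (135195 - 106374)) = 314930/(-287/344 + 28821) = 314930/(9914137/344) = 314930*(344/9914137) = 108335920/9914137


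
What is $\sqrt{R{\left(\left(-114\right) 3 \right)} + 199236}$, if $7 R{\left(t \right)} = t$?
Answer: $\frac{\sqrt{9760170}}{7} \approx 446.3$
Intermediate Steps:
$R{\left(t \right)} = \frac{t}{7}$
$\sqrt{R{\left(\left(-114\right) 3 \right)} + 199236} = \sqrt{\frac{\left(-114\right) 3}{7} + 199236} = \sqrt{\frac{1}{7} \left(-342\right) + 199236} = \sqrt{- \frac{342}{7} + 199236} = \sqrt{\frac{1394310}{7}} = \frac{\sqrt{9760170}}{7}$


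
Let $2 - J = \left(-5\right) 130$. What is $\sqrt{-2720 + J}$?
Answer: $2 i \sqrt{517} \approx 45.475 i$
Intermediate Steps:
$J = 652$ ($J = 2 - \left(-5\right) 130 = 2 - -650 = 2 + 650 = 652$)
$\sqrt{-2720 + J} = \sqrt{-2720 + 652} = \sqrt{-2068} = 2 i \sqrt{517}$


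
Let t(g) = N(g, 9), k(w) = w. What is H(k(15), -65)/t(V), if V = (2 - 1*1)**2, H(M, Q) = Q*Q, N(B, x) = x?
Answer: 4225/9 ≈ 469.44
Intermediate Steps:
H(M, Q) = Q**2
V = 1 (V = (2 - 1)**2 = 1**2 = 1)
t(g) = 9
H(k(15), -65)/t(V) = (-65)**2/9 = 4225*(1/9) = 4225/9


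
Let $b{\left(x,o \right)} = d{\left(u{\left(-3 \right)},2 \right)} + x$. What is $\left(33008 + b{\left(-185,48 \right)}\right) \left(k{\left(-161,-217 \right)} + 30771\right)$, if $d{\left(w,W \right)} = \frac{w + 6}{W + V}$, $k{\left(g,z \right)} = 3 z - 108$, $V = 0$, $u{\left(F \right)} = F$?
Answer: $985128894$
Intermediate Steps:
$k{\left(g,z \right)} = -108 + 3 z$
$d{\left(w,W \right)} = \frac{6 + w}{W}$ ($d{\left(w,W \right)} = \frac{w + 6}{W + 0} = \frac{6 + w}{W}$)
$b{\left(x,o \right)} = \frac{3}{2} + x$ ($b{\left(x,o \right)} = \frac{6 - 3}{2} + x = \frac{1}{2} \cdot 3 + x = \frac{3}{2} + x$)
$\left(33008 + b{\left(-185,48 \right)}\right) \left(k{\left(-161,-217 \right)} + 30771\right) = \left(33008 + \left(\frac{3}{2} - 185\right)\right) \left(\left(-108 + 3 \left(-217\right)\right) + 30771\right) = \left(33008 - \frac{367}{2}\right) \left(\left(-108 - 651\right) + 30771\right) = \frac{65649 \left(-759 + 30771\right)}{2} = \frac{65649}{2} \cdot 30012 = 985128894$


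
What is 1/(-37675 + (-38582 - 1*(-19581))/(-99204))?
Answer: -99204/3737491699 ≈ -2.6543e-5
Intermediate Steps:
1/(-37675 + (-38582 - 1*(-19581))/(-99204)) = 1/(-37675 + (-38582 + 19581)*(-1/99204)) = 1/(-37675 - 19001*(-1/99204)) = 1/(-37675 + 19001/99204) = 1/(-3737491699/99204) = -99204/3737491699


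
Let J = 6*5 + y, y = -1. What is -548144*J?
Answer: -15896176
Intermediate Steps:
J = 29 (J = 6*5 - 1 = 30 - 1 = 29)
-548144*J = -548144*29 = -15896176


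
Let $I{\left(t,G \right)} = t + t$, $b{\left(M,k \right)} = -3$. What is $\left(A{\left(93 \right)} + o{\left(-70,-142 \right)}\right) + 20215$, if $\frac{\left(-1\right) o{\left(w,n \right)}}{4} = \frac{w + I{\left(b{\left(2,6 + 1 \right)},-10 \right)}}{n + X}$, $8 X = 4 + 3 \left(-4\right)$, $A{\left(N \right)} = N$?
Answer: $\frac{2903740}{143} \approx 20306.0$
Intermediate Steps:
$I{\left(t,G \right)} = 2 t$
$X = -1$ ($X = \frac{4 + 3 \left(-4\right)}{8} = \frac{4 - 12}{8} = \frac{1}{8} \left(-8\right) = -1$)
$o{\left(w,n \right)} = - \frac{4 \left(-6 + w\right)}{-1 + n}$ ($o{\left(w,n \right)} = - 4 \frac{w + 2 \left(-3\right)}{n - 1} = - 4 \frac{w - 6}{-1 + n} = - 4 \frac{-6 + w}{-1 + n} = - \frac{4 \left(-6 + w\right)}{-1 + n}$)
$\left(A{\left(93 \right)} + o{\left(-70,-142 \right)}\right) + 20215 = \left(93 + \frac{4 \left(6 - -70\right)}{-1 - 142}\right) + 20215 = \left(93 + \frac{4 \left(6 + 70\right)}{-143}\right) + 20215 = \left(93 + 4 \left(- \frac{1}{143}\right) 76\right) + 20215 = \left(93 - \frac{304}{143}\right) + 20215 = \frac{12995}{143} + 20215 = \frac{2903740}{143}$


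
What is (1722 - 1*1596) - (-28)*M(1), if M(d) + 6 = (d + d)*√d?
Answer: 14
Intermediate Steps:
M(d) = -6 + 2*d^(3/2) (M(d) = -6 + (d + d)*√d = -6 + (2*d)*√d = -6 + 2*d^(3/2))
(1722 - 1*1596) - (-28)*M(1) = (1722 - 1*1596) - (-28)*(-6 + 2*1^(3/2)) = (1722 - 1596) - (-28)*(-6 + 2*1) = 126 - (-28)*(-6 + 2) = 126 - (-28)*(-4) = 126 - 1*112 = 126 - 112 = 14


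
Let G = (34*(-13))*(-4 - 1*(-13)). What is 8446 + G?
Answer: 4468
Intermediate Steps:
G = -3978 (G = -442*(-4 + 13) = -442*9 = -3978)
8446 + G = 8446 - 3978 = 4468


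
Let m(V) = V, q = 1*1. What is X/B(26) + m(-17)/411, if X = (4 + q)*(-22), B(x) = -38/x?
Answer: 587407/7809 ≈ 75.222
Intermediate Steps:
q = 1
X = -110 (X = (4 + 1)*(-22) = 5*(-22) = -110)
X/B(26) + m(-17)/411 = -110/((-38/26)) - 17/411 = -110/((-38*1/26)) - 17*1/411 = -110/(-19/13) - 17/411 = -110*(-13/19) - 17/411 = 1430/19 - 17/411 = 587407/7809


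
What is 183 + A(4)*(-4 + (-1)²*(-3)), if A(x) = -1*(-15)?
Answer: 78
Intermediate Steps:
A(x) = 15
183 + A(4)*(-4 + (-1)²*(-3)) = 183 + 15*(-4 + (-1)²*(-3)) = 183 + 15*(-4 + 1*(-3)) = 183 + 15*(-4 - 3) = 183 + 15*(-7) = 183 - 105 = 78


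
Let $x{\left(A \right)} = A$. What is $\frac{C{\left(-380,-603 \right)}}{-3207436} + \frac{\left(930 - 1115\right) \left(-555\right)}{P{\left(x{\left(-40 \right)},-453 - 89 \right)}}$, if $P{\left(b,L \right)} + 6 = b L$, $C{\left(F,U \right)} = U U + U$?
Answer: $\frac{40181962407}{8689745983} \approx 4.6241$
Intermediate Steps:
$C{\left(F,U \right)} = U + U^{2}$ ($C{\left(F,U \right)} = U^{2} + U = U + U^{2}$)
$P{\left(b,L \right)} = -6 + L b$ ($P{\left(b,L \right)} = -6 + b L = -6 + L b$)
$\frac{C{\left(-380,-603 \right)}}{-3207436} + \frac{\left(930 - 1115\right) \left(-555\right)}{P{\left(x{\left(-40 \right)},-453 - 89 \right)}} = \frac{\left(-603\right) \left(1 - 603\right)}{-3207436} + \frac{\left(930 - 1115\right) \left(-555\right)}{-6 + \left(-453 - 89\right) \left(-40\right)} = \left(-603\right) \left(-602\right) \left(- \frac{1}{3207436}\right) + \frac{\left(-185\right) \left(-555\right)}{-6 - -21680} = 363006 \left(- \frac{1}{3207436}\right) + \frac{102675}{-6 + 21680} = - \frac{181503}{1603718} + \frac{102675}{21674} = \frac{40181962407}{8689745983}$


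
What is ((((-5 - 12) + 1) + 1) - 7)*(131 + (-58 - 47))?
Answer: -572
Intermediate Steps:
((((-5 - 12) + 1) + 1) - 7)*(131 + (-58 - 47)) = (((-17 + 1) + 1) - 7)*(131 - 105) = ((-16 + 1) - 7)*26 = (-15 - 7)*26 = -22*26 = -572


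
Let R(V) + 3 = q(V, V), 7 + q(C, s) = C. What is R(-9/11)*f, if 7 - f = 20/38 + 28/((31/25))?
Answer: 1128953/6479 ≈ 174.25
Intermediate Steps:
q(C, s) = -7 + C
R(V) = -10 + V (R(V) = -3 + (-7 + V) = -10 + V)
f = -9487/589 (f = 7 - (20/38 + 28/((31/25))) = 7 - (20*(1/38) + 28/((31*(1/25)))) = 7 - (10/19 + 28/(31/25)) = 7 - (10/19 + 28*(25/31)) = 7 - (10/19 + 700/31) = 7 - 1*13610/589 = 7 - 13610/589 = -9487/589 ≈ -16.107)
R(-9/11)*f = (-10 - 9/11)*(-9487/589) = -119/11*(-9487/589) = 1128953/6479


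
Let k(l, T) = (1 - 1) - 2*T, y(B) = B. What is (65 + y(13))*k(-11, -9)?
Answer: 1404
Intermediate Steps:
k(l, T) = -2*T (k(l, T) = 0 - 2*T = -2*T)
(65 + y(13))*k(-11, -9) = (65 + 13)*(-2*(-9)) = 78*18 = 1404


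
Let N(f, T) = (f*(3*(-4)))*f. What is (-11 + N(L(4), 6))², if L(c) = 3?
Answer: 14161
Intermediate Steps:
N(f, T) = -12*f² (N(f, T) = (f*(-12))*f = (-12*f)*f = -12*f²)
(-11 + N(L(4), 6))² = (-11 - 12*3²)² = (-11 - 12*9)² = (-11 - 108)² = (-119)² = 14161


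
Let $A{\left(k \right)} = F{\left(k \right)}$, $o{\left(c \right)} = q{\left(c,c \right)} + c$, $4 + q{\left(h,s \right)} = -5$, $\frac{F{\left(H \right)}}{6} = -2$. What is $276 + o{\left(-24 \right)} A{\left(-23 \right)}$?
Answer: $672$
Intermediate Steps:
$F{\left(H \right)} = -12$ ($F{\left(H \right)} = 6 \left(-2\right) = -12$)
$q{\left(h,s \right)} = -9$ ($q{\left(h,s \right)} = -4 - 5 = -9$)
$o{\left(c \right)} = -9 + c$
$A{\left(k \right)} = -12$
$276 + o{\left(-24 \right)} A{\left(-23 \right)} = 276 + \left(-9 - 24\right) \left(-12\right) = 276 - -396 = 276 + 396 = 672$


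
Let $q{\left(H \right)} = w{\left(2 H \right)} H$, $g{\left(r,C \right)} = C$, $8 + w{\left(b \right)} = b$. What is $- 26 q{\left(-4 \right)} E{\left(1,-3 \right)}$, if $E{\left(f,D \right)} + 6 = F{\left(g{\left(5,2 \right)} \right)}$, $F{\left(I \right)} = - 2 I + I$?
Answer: $13312$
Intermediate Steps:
$w{\left(b \right)} = -8 + b$
$q{\left(H \right)} = H \left(-8 + 2 H\right)$ ($q{\left(H \right)} = \left(-8 + 2 H\right) H = H \left(-8 + 2 H\right)$)
$F{\left(I \right)} = - I$
$E{\left(f,D \right)} = -8$ ($E{\left(f,D \right)} = -6 - 2 = -8$)
$- 26 q{\left(-4 \right)} E{\left(1,-3 \right)} = - 26 \cdot 2 \left(-4\right) \left(-4 - 4\right) \left(-8\right) = - 26 \cdot 2 \left(-4\right) \left(-8\right) \left(-8\right) = \left(-26\right) 64 \left(-8\right) = \left(-1664\right) \left(-8\right) = 13312$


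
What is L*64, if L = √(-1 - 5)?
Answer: 64*I*√6 ≈ 156.77*I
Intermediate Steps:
L = I*√6 (L = √(-6) = I*√6 ≈ 2.4495*I)
L*64 = (I*√6)*64 = 64*I*√6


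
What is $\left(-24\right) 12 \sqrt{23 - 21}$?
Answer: $- 288 \sqrt{2} \approx -407.29$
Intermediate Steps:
$\left(-24\right) 12 \sqrt{23 - 21} = - 288 \sqrt{2}$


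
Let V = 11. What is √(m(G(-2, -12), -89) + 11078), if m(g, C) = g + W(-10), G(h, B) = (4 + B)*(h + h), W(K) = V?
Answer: √11121 ≈ 105.46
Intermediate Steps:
W(K) = 11
G(h, B) = 2*h*(4 + B) (G(h, B) = (4 + B)*(2*h) = 2*h*(4 + B))
m(g, C) = 11 + g (m(g, C) = g + 11 = 11 + g)
√(m(G(-2, -12), -89) + 11078) = √((11 + 2*(-2)*(4 - 12)) + 11078) = √((11 + 2*(-2)*(-8)) + 11078) = √((11 + 32) + 11078) = √(43 + 11078) = √11121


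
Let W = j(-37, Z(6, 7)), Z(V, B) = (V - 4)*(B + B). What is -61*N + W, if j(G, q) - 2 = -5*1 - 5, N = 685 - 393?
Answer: -17820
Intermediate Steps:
Z(V, B) = 2*B*(-4 + V) (Z(V, B) = (-4 + V)*(2*B) = 2*B*(-4 + V))
N = 292
j(G, q) = -8 (j(G, q) = 2 + (-5*1 - 5) = 2 + (-5 - 5) = 2 - 10 = -8)
W = -8
-61*N + W = -61*292 - 8 = -17812 - 8 = -17820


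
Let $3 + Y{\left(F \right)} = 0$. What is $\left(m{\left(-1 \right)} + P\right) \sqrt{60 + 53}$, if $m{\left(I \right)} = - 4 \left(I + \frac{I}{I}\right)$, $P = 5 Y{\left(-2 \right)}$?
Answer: $- 15 \sqrt{113} \approx -159.45$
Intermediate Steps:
$Y{\left(F \right)} = -3$ ($Y{\left(F \right)} = -3 + 0 = -3$)
$P = -15$ ($P = 5 \left(-3\right) = -15$)
$m{\left(I \right)} = -4 - 4 I$ ($m{\left(I \right)} = - 4 \left(I + 1\right) = - 4 \left(1 + I\right) = -4 - 4 I$)
$\left(m{\left(-1 \right)} + P\right) \sqrt{60 + 53} = \left(\left(-4 - -4\right) - 15\right) \sqrt{60 + 53} = \left(\left(-4 + 4\right) - 15\right) \sqrt{113} = \left(0 - 15\right) \sqrt{113} = - 15 \sqrt{113}$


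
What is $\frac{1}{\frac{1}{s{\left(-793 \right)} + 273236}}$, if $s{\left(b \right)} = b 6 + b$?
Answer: $267685$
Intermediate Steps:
$s{\left(b \right)} = 7 b$ ($s{\left(b \right)} = 6 b + b = 7 b$)
$\frac{1}{\frac{1}{s{\left(-793 \right)} + 273236}} = \frac{1}{\frac{1}{7 \left(-793\right) + 273236}} = \frac{1}{\frac{1}{-5551 + 273236}} = \frac{1}{\frac{1}{267685}} = 267685$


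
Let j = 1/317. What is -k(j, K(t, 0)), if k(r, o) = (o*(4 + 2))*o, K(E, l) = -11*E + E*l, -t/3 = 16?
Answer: -1672704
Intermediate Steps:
t = -48 (t = -3*16 = -48)
j = 1/317 ≈ 0.0031546
k(r, o) = 6*o² (k(r, o) = (o*6)*o = (6*o)*o = 6*o²)
-k(j, K(t, 0)) = -6*(-48*(-11 + 0))² = -6*(-48*(-11))² = -6*528² = -6*278784 = -1*1672704 = -1672704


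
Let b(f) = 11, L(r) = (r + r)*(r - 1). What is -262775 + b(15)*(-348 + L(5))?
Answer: -266163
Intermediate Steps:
L(r) = 2*r*(-1 + r) (L(r) = (2*r)*(-1 + r) = 2*r*(-1 + r))
-262775 + b(15)*(-348 + L(5)) = -262775 + 11*(-348 + 2*5*(-1 + 5)) = -262775 + 11*(-348 + 2*5*4) = -262775 + 11*(-348 + 40) = -262775 + 11*(-308) = -262775 - 3388 = -266163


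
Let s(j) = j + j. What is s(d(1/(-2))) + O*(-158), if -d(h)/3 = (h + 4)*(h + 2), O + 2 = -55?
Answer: 17949/2 ≈ 8974.5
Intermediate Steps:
O = -57 (O = -2 - 55 = -57)
d(h) = -3*(2 + h)*(4 + h) (d(h) = -3*(h + 4)*(h + 2) = -3*(4 + h)*(2 + h) = -3*(2 + h)*(4 + h))
s(j) = 2*j
s(d(1/(-2))) + O*(-158) = 2*(-24 - 18/(-2) - 3*(1/(-2))**2) - 57*(-158) = 2*(-24 - 18*(-1/2) - 3*(-1/2)**2) + 9006 = 2*(-24 + 9 - 3*1/4) + 9006 = 2*(-24 + 9 - 3/4) + 9006 = 2*(-63/4) + 9006 = -63/2 + 9006 = 17949/2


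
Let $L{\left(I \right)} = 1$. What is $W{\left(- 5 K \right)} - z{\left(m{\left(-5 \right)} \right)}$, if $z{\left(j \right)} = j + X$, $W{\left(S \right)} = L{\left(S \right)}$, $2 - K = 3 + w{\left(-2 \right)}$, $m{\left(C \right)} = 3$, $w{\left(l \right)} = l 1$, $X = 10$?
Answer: $-12$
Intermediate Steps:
$w{\left(l \right)} = l$
$K = 1$ ($K = 2 - \left(3 - 2\right) = 2 - 1 = 1$)
$W{\left(S \right)} = 1$
$z{\left(j \right)} = 10 + j$ ($z{\left(j \right)} = j + 10 = 10 + j$)
$W{\left(- 5 K \right)} - z{\left(m{\left(-5 \right)} \right)} = 1 - \left(10 + 3\right) = 1 - 13 = -12$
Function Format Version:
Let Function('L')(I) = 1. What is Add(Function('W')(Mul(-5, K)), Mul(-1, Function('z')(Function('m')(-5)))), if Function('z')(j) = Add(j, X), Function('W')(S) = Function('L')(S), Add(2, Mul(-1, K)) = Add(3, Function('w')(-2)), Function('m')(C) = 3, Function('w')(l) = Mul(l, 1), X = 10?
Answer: -12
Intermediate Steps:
Function('w')(l) = l
K = 1 (K = Add(2, Mul(-1, Add(3, -2))) = Add(2, Mul(-1, 1)) = Add(2, -1) = 1)
Function('W')(S) = 1
Function('z')(j) = Add(10, j) (Function('z')(j) = Add(j, 10) = Add(10, j))
Add(Function('W')(Mul(-5, K)), Mul(-1, Function('z')(Function('m')(-5)))) = Add(1, Mul(-1, Add(10, 3))) = Add(1, Mul(-1, 13)) = Add(1, -13) = -12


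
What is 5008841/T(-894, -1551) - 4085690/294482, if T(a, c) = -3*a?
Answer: 732027847391/394900362 ≈ 1853.7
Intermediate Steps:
5008841/T(-894, -1551) - 4085690/294482 = 5008841/((-3*(-894))) - 4085690/294482 = 5008841/2682 - 4085690*1/294482 = 5008841*(1/2682) - 2042845/147241 = 5008841/2682 - 2042845/147241 = 732027847391/394900362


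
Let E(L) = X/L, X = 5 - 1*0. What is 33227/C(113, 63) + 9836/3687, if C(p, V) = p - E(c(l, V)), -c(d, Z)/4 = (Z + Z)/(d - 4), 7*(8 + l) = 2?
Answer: 218062635208/734181249 ≈ 297.01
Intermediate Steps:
l = -54/7 (l = -8 + (⅐)*2 = -8 + 2/7 = -54/7 ≈ -7.7143)
X = 5 (X = 5 + 0 = 5)
c(d, Z) = -8*Z/(-4 + d) (c(d, Z) = -4*(Z + Z)/(d - 4) = -4*2*Z/(-4 + d) = -8*Z/(-4 + d))
E(L) = 5/L
C(p, V) = p - 205/(28*V) (C(p, V) = p - 5/((-8*V/(-4 - 54/7))) = p - 5/((-8*V/(-82/7))) = p - 5/((-8*V*(-7/82))) = p - 5/(28*V/41) = p - 5*41/(28*V) = p - 205/(28*V))
33227/C(113, 63) + 9836/3687 = 33227/(113 - 205/28/63) + 9836/3687 = 33227/(113 - 205/28*1/63) + 9836*(1/3687) = 33227/(113 - 205/1764) + 9836/3687 = 33227/(199127/1764) + 9836/3687 = 33227*(1764/199127) + 9836/3687 = 58612428/199127 + 9836/3687 = 218062635208/734181249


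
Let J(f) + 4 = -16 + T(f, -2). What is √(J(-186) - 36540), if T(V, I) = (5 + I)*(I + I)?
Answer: 2*I*√9143 ≈ 191.24*I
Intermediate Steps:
T(V, I) = 2*I*(5 + I) (T(V, I) = (5 + I)*(2*I) = 2*I*(5 + I))
J(f) = -32 (J(f) = -4 + (-16 + 2*(-2)*(5 - 2)) = -4 + (-16 + 2*(-2)*3) = -4 + (-16 - 12) = -4 - 28 = -32)
√(J(-186) - 36540) = √(-32 - 36540) = √(-36572) = 2*I*√9143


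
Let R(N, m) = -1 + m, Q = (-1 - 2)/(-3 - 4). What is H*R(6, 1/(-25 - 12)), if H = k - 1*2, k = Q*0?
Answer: 76/37 ≈ 2.0541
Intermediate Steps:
Q = 3/7 (Q = -3/(-7) = -3*(-1/7) = 3/7 ≈ 0.42857)
k = 0 (k = (3/7)*0 = 0)
H = -2 (H = 0 - 1*2 = 0 - 2 = -2)
H*R(6, 1/(-25 - 12)) = -2*(-1 + 1/(-25 - 12)) = -2*(-1 + 1/(-37)) = -2*(-1 - 1/37) = -2*(-38/37) = 76/37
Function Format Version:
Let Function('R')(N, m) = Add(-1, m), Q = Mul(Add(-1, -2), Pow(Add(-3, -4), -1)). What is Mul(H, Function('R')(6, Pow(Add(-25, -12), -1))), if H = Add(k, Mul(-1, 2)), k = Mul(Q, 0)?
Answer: Rational(76, 37) ≈ 2.0541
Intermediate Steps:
Q = Rational(3, 7) (Q = Mul(-3, Pow(-7, -1)) = Mul(-3, Rational(-1, 7)) = Rational(3, 7) ≈ 0.42857)
k = 0 (k = Mul(Rational(3, 7), 0) = 0)
H = -2 (H = Add(0, Mul(-1, 2)) = Add(0, -2) = -2)
Mul(H, Function('R')(6, Pow(Add(-25, -12), -1))) = Mul(-2, Add(-1, Pow(Add(-25, -12), -1))) = Mul(-2, Add(-1, Pow(-37, -1))) = Mul(-2, Add(-1, Rational(-1, 37))) = Mul(-2, Rational(-38, 37)) = Rational(76, 37)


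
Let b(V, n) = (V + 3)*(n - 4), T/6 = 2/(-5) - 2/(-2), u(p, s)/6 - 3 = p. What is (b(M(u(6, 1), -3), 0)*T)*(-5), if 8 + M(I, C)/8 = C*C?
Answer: 792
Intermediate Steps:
u(p, s) = 18 + 6*p
M(I, C) = -64 + 8*C² (M(I, C) = -64 + 8*(C*C) = -64 + 8*C²)
T = 18/5 (T = 6*(2/(-5) - 2/(-2)) = 6*(2*(-⅕) - 2*(-½)) = 6*(-⅖ + 1) = 6*(⅗) = 18/5 ≈ 3.6000)
b(V, n) = (-4 + n)*(3 + V) (b(V, n) = (3 + V)*(-4 + n) = (-4 + n)*(3 + V))
(b(M(u(6, 1), -3), 0)*T)*(-5) = ((-12 - 4*(-64 + 8*(-3)²) + 3*0 + (-64 + 8*(-3)²)*0)*(18/5))*(-5) = ((-12 - 4*(-64 + 8*9) + 0 + (-64 + 8*9)*0)*(18/5))*(-5) = ((-12 - 4*(-64 + 72) + 0 + (-64 + 72)*0)*(18/5))*(-5) = ((-12 - 4*8 + 0 + 8*0)*(18/5))*(-5) = ((-12 - 32 + 0 + 0)*(18/5))*(-5) = -44*18/5*(-5) = -792/5*(-5) = 792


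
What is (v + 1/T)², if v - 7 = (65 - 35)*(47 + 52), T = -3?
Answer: 79744900/9 ≈ 8.8605e+6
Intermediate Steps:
v = 2977 (v = 7 + (65 - 35)*(47 + 52) = 7 + 30*99 = 7 + 2970 = 2977)
(v + 1/T)² = (2977 + 1/(-3))² = (2977 - ⅓)² = (8930/3)² = 79744900/9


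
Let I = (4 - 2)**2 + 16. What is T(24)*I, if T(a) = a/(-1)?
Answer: -480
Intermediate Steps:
I = 20 (I = 2**2 + 16 = 4 + 16 = 20)
T(a) = -a (T(a) = a*(-1) = -a)
T(24)*I = -1*24*20 = -24*20 = -480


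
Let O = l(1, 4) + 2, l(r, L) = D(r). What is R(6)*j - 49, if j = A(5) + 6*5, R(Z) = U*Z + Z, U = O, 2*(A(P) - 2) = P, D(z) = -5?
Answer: -463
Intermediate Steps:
l(r, L) = -5
A(P) = 2 + P/2
O = -3 (O = -5 + 2 = -3)
U = -3
R(Z) = -2*Z (R(Z) = -3*Z + Z = -2*Z)
j = 69/2 (j = (2 + (½)*5) + 6*5 = (2 + 5/2) + 30 = 9/2 + 30 = 69/2 ≈ 34.500)
R(6)*j - 49 = -2*6*(69/2) - 49 = -12*69/2 - 49 = -414 - 49 = -463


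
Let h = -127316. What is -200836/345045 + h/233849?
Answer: -12985006712/11526918315 ≈ -1.1265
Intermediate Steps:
-200836/345045 + h/233849 = -200836/345045 - 127316/233849 = -200836*1/345045 - 127316*1/233849 = -200836/345045 - 18188/33407 = -12985006712/11526918315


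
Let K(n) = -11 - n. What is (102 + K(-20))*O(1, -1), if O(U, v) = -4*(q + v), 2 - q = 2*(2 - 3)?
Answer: -1332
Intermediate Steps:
q = 4 (q = 2 - 2*(2 - 3) = 2 - 2*(-1) = 2 - 1*(-2) = 2 + 2 = 4)
O(U, v) = -16 - 4*v (O(U, v) = -4*(4 + v) = -16 - 4*v)
(102 + K(-20))*O(1, -1) = (102 + (-11 - 1*(-20)))*(-16 - 4*(-1)) = (102 + (-11 + 20))*(-16 + 4) = (102 + 9)*(-12) = 111*(-12) = -1332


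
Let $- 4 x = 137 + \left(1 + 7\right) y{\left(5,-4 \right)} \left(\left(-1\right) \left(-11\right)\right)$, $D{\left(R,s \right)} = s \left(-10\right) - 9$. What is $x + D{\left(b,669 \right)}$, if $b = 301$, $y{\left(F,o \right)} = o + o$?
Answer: $- \frac{26229}{4} \approx -6557.3$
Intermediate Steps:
$y{\left(F,o \right)} = 2 o$
$D{\left(R,s \right)} = -9 - 10 s$ ($D{\left(R,s \right)} = - 10 s - 9 = -9 - 10 s$)
$x = \frac{567}{4}$ ($x = - \frac{137 + \left(1 + 7\right) 2 \left(-4\right) \left(\left(-1\right) \left(-11\right)\right)}{4} = - \frac{137 + 8 \left(-8\right) 11}{4} = - \frac{137 - 704}{4} = \left(- \frac{1}{4}\right) \left(-567\right) = \frac{567}{4} \approx 141.75$)
$x + D{\left(b,669 \right)} = \frac{567}{4} - 6699 = - \frac{26229}{4}$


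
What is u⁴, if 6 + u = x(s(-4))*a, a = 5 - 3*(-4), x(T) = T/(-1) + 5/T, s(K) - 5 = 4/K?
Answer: 1982119441/256 ≈ 7.7427e+6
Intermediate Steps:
s(K) = 5 + 4/K
x(T) = -T + 5/T (x(T) = T*(-1) + 5/T = -T + 5/T)
a = 17 (a = 5 + 12 = 17)
u = -211/4 (u = -6 + (-(5 + 4/(-4)) + 5/(5 + 4/(-4)))*17 = -6 + (-(5 + 4*(-¼)) + 5/(5 + 4*(-¼)))*17 = -6 + (-(5 - 1) + 5/(5 - 1))*17 = -6 + (-1*4 + 5/4)*17 = -6 + (-4 + 5*(¼))*17 = -6 + (-4 + 5/4)*17 = -6 - 11/4*17 = -6 - 187/4 = -211/4 ≈ -52.750)
u⁴ = (-211/4)⁴ = 1982119441/256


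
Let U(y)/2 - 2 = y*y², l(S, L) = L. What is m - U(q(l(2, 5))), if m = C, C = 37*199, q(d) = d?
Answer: 7109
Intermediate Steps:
U(y) = 4 + 2*y³ (U(y) = 4 + 2*(y*y²) = 4 + 2*y³)
C = 7363
m = 7363
m - U(q(l(2, 5))) = 7363 - (4 + 2*5³) = 7363 - (4 + 2*125) = 7363 - (4 + 250) = 7363 - 1*254 = 7363 - 254 = 7109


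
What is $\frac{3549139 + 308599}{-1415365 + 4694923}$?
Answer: $\frac{1928869}{1639779} \approx 1.1763$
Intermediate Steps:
$\frac{3549139 + 308599}{-1415365 + 4694923} = \frac{3857738}{3279558} = 3857738 \cdot \frac{1}{3279558} = \frac{1928869}{1639779}$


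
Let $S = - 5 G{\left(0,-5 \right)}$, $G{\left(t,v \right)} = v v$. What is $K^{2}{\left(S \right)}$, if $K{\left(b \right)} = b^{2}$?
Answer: $244140625$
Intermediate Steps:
$G{\left(t,v \right)} = v^{2}$
$S = -125$ ($S = - 5 \left(-5\right)^{2} = \left(-5\right) 25 = -125$)
$K^{2}{\left(S \right)} = \left(\left(-125\right)^{2}\right)^{2} = 15625^{2} = 244140625$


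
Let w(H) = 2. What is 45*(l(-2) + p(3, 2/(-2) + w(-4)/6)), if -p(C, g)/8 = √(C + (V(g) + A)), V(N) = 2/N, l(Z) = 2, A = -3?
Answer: 90 - 360*I*√3 ≈ 90.0 - 623.54*I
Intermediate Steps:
p(C, g) = -8*√(-3 + C + 2/g) (p(C, g) = -8*√(C + (2/g - 3)) = -8*√(C + (-3 + 2/g)) = -8*√(-3 + C + 2/g))
45*(l(-2) + p(3, 2/(-2) + w(-4)/6)) = 45*(2 - 8*√(-3 + 3 + 2/(2/(-2) + 2/6))) = 45*(2 - 8*√(-3 + 3 + 2/(2*(-½) + 2*(⅙)))) = 45*(2 - 8*√(-3 + 3 + 2/(-1 + ⅓))) = 45*(2 - 8*√(-3 + 3 + 2/(-⅔))) = 45*(2 - 8*√(-3 + 3 + 2*(-3/2))) = 45*(2 - 8*√(-3 + 3 - 3)) = 45*(2 - 8*I*√3) = 90 - 360*I*√3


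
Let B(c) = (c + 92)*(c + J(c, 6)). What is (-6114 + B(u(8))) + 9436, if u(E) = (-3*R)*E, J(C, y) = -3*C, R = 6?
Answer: -11654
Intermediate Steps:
u(E) = -18*E (u(E) = (-3*6)*E = -18*E)
B(c) = -2*c*(92 + c) (B(c) = (c + 92)*(c - 3*c) = (92 + c)*(-2*c) = -2*c*(92 + c))
(-6114 + B(u(8))) + 9436 = (-6114 + 2*(-18*8)*(-92 - (-18)*8)) + 9436 = (-6114 + 2*(-144)*(-92 - 1*(-144))) + 9436 = (-6114 + 2*(-144)*(-92 + 144)) + 9436 = (-6114 + 2*(-144)*52) + 9436 = (-6114 - 14976) + 9436 = -21090 + 9436 = -11654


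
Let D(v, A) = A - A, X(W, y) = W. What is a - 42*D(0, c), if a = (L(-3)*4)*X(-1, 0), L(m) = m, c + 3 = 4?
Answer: 12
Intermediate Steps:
c = 1 (c = -3 + 4 = 1)
D(v, A) = 0
a = 12 (a = -3*4*(-1) = -12*(-1) = 12)
a - 42*D(0, c) = 12 - 42*0 = 12 + 0 = 12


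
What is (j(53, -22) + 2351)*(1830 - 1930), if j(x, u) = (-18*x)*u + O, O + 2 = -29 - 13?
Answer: -2329500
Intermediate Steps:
O = -44 (O = -2 + (-29 - 13) = -2 - 42 = -44)
j(x, u) = -44 - 18*u*x (j(x, u) = (-18*x)*u - 44 = -18*u*x - 44 = -44 - 18*u*x)
(j(53, -22) + 2351)*(1830 - 1930) = ((-44 - 18*(-22)*53) + 2351)*(1830 - 1930) = ((-44 + 20988) + 2351)*(-100) = (20944 + 2351)*(-100) = 23295*(-100) = -2329500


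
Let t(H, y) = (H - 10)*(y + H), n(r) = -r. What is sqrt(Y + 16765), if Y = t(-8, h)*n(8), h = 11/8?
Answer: sqrt(15811) ≈ 125.74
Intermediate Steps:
h = 11/8 (h = 11*(1/8) = 11/8 ≈ 1.3750)
t(H, y) = (-10 + H)*(H + y)
Y = -954 (Y = ((-8)**2 - 10*(-8) - 10*11/8 - 8*11/8)*(-1*8) = (64 + 80 - 55/4 - 11)*(-8) = (477/4)*(-8) = -954)
sqrt(Y + 16765) = sqrt(-954 + 16765) = sqrt(15811)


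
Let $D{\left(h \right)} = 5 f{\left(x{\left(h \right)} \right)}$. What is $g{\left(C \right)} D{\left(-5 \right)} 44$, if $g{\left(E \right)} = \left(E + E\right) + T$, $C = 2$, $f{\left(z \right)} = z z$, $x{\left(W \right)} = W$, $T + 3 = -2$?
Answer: $-5500$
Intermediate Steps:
$T = -5$ ($T = -3 - 2 = -5$)
$f{\left(z \right)} = z^{2}$
$g{\left(E \right)} = -5 + 2 E$ ($g{\left(E \right)} = \left(E + E\right) - 5 = 2 E - 5 = -5 + 2 E$)
$D{\left(h \right)} = 5 h^{2}$
$g{\left(C \right)} D{\left(-5 \right)} 44 = \left(-5 + 2 \cdot 2\right) 5 \left(-5\right)^{2} \cdot 44 = \left(-5 + 4\right) 5 \cdot 25 \cdot 44 = \left(-1\right) 125 \cdot 44 = \left(-125\right) 44 = -5500$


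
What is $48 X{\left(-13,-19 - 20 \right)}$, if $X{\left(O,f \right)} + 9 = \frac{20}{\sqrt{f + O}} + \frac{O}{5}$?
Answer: $- \frac{2784}{5} - \frac{480 i \sqrt{13}}{13} \approx -556.8 - 133.13 i$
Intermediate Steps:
$X{\left(O,f \right)} = -9 + \frac{20}{\sqrt{O + f}} + \frac{O}{5}$ ($X{\left(O,f \right)} = -9 + \left(\frac{20}{\sqrt{f + O}} + \frac{O}{5}\right) = -9 + \left(\frac{20}{\sqrt{O + f}} + O \frac{1}{5}\right) = -9 + \left(\frac{20}{\sqrt{O + f}} + \frac{O}{5}\right) = -9 + \frac{20}{\sqrt{O + f}} + \frac{O}{5}$)
$48 X{\left(-13,-19 - 20 \right)} = 48 \left(-9 + \frac{20}{\sqrt{-13 - 39}} + \frac{1}{5} \left(-13\right)\right) = 48 \left(-9 + \frac{20}{\sqrt{-13 - 39}} - \frac{13}{5}\right) = 48 \left(-9 + \frac{20}{2 i \sqrt{13}} - \frac{13}{5}\right) = 48 \left(-9 + 20 \left(- \frac{i \sqrt{13}}{26}\right) - \frac{13}{5}\right) = 48 \left(-9 - \frac{10 i \sqrt{13}}{13} - \frac{13}{5}\right) = 48 \left(- \frac{58}{5} - \frac{10 i \sqrt{13}}{13}\right) = - \frac{2784}{5} - \frac{480 i \sqrt{13}}{13}$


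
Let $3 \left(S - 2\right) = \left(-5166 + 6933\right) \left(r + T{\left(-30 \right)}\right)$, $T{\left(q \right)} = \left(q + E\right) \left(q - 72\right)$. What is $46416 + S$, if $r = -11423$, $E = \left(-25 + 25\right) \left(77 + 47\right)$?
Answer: $-4879389$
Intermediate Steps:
$E = 0$ ($E = 0 \cdot 124 = 0$)
$T{\left(q \right)} = q \left(-72 + q\right)$ ($T{\left(q \right)} = \left(q + 0\right) \left(q - 72\right) = q \left(-72 + q\right)$)
$S = -4925805$ ($S = 2 + \frac{\left(-5166 + 6933\right) \left(-11423 - 30 \left(-72 - 30\right)\right)}{3} = 2 + \frac{1767 \left(-11423 - -3060\right)}{3} = 2 + \frac{1767 \left(-11423 + 3060\right)}{3} = 2 + \frac{1767 \left(-8363\right)}{3} = 2 + \frac{1}{3} \left(-14777421\right) = 2 - 4925807 = -4925805$)
$46416 + S = 46416 - 4925805 = -4879389$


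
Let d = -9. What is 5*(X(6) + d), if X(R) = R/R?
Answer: -40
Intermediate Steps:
X(R) = 1
5*(X(6) + d) = 5*(1 - 9) = 5*(-8) = -40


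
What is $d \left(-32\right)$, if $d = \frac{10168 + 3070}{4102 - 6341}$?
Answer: $\frac{423616}{2239} \approx 189.2$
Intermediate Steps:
$d = - \frac{13238}{2239}$ ($d = \frac{13238}{-2239} = 13238 \left(- \frac{1}{2239}\right) = - \frac{13238}{2239} \approx -5.9125$)
$d \left(-32\right) = \left(- \frac{13238}{2239}\right) \left(-32\right) = \frac{423616}{2239}$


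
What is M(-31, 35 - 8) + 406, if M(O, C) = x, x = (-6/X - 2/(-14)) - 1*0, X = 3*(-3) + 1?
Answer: 11393/28 ≈ 406.89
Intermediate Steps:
X = -8 (X = -9 + 1 = -8)
x = 25/28 (x = (-6/(-8) - 2/(-14)) - 1*0 = (-6*(-⅛) - 2*(-1/14)) + 0 = (¾ + ⅐) + 0 = 25/28 + 0 = 25/28 ≈ 0.89286)
M(O, C) = 25/28
M(-31, 35 - 8) + 406 = 25/28 + 406 = 11393/28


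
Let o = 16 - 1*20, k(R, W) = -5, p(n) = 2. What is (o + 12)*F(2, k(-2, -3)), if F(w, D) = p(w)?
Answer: 16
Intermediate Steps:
F(w, D) = 2
o = -4 (o = 16 - 20 = -4)
(o + 12)*F(2, k(-2, -3)) = (-4 + 12)*2 = 8*2 = 16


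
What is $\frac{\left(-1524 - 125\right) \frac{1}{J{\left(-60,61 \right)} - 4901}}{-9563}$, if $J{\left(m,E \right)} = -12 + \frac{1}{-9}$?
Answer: $- \frac{14841}{422856734} \approx -3.5097 \cdot 10^{-5}$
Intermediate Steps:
$J{\left(m,E \right)} = - \frac{109}{9}$ ($J{\left(m,E \right)} = -12 - \frac{1}{9} = - \frac{109}{9}$)
$\frac{\left(-1524 - 125\right) \frac{1}{J{\left(-60,61 \right)} - 4901}}{-9563} = \frac{\left(-1524 - 125\right) \frac{1}{- \frac{109}{9} - 4901}}{-9563} = - \frac{1649}{- \frac{44218}{9}} \left(- \frac{1}{9563}\right) = \left(-1649\right) \left(- \frac{9}{44218}\right) \left(- \frac{1}{9563}\right) = \frac{14841}{44218} \left(- \frac{1}{9563}\right) = - \frac{14841}{422856734}$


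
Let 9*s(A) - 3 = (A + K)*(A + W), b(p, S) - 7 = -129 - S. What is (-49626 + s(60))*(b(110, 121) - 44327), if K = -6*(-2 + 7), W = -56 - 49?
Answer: 6655504390/3 ≈ 2.2185e+9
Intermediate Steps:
W = -105
b(p, S) = -122 - S (b(p, S) = 7 + (-129 - S) = -122 - S)
K = -30 (K = -6*5 = -30)
s(A) = ⅓ + (-105 + A)*(-30 + A)/9 (s(A) = ⅓ + ((A - 30)*(A - 105))/9 = ⅓ + ((-30 + A)*(-105 + A))/9 = ⅓ + ((-105 + A)*(-30 + A))/9 = ⅓ + (-105 + A)*(-30 + A)/9)
(-49626 + s(60))*(b(110, 121) - 44327) = (-49626 + (1051/3 - 15*60 + (⅑)*60²))*((-122 - 1*121) - 44327) = (-49626 + (1051/3 - 900 + (⅑)*3600))*((-122 - 121) - 44327) = (-49626 + (1051/3 - 900 + 400))*(-243 - 44327) = (-49626 - 449/3)*(-44570) = -149327/3*(-44570) = 6655504390/3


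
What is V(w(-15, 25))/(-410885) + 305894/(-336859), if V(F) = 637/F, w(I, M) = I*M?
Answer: -47132506492067/51903866330625 ≈ -0.90807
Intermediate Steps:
V(w(-15, 25))/(-410885) + 305894/(-336859) = (637/((-15*25)))/(-410885) + 305894/(-336859) = (637/(-375))*(-1/410885) + 305894*(-1/336859) = (637*(-1/375))*(-1/410885) - 305894/336859 = -637/375*(-1/410885) - 305894/336859 = 637/154081875 - 305894/336859 = -47132506492067/51903866330625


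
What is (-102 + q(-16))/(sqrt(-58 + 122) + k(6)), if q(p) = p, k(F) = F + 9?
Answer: -118/23 ≈ -5.1304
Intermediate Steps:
k(F) = 9 + F
(-102 + q(-16))/(sqrt(-58 + 122) + k(6)) = (-102 - 16)/(sqrt(-58 + 122) + (9 + 6)) = -118/(sqrt(64) + 15) = -118/(8 + 15) = -118/23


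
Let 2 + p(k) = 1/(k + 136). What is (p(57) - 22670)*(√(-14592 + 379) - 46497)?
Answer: 203456690415/193 - 4375695*I*√14213/193 ≈ 1.0542e+9 - 2.7029e+6*I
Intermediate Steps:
p(k) = -2 + 1/(136 + k) (p(k) = -2 + 1/(k + 136) = -2 + 1/(136 + k))
(p(57) - 22670)*(√(-14592 + 379) - 46497) = ((-271 - 2*57)/(136 + 57) - 22670)*(√(-14592 + 379) - 46497) = ((-271 - 114)/193 - 22670)*(√(-14213) - 46497) = ((1/193)*(-385) - 22670)*(I*√14213 - 46497) = (-385/193 - 22670)*(-46497 + I*√14213) = -4375695*(-46497 + I*√14213)/193 = 203456690415/193 - 4375695*I*√14213/193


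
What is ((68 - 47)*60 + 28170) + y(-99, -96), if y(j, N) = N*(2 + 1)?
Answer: 29142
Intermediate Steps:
y(j, N) = 3*N (y(j, N) = N*3 = 3*N)
((68 - 47)*60 + 28170) + y(-99, -96) = ((68 - 47)*60 + 28170) + 3*(-96) = (21*60 + 28170) - 288 = (1260 + 28170) - 288 = 29430 - 288 = 29142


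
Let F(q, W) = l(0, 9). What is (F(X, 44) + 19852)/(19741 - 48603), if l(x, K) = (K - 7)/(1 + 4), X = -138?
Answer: -49631/72155 ≈ -0.68784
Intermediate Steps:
l(x, K) = -7/5 + K/5 (l(x, K) = (-7 + K)/5 = (-7 + K)*(⅕) = -7/5 + K/5)
F(q, W) = ⅖ (F(q, W) = -7/5 + (⅕)*9 = -7/5 + 9/5 = ⅖)
(F(X, 44) + 19852)/(19741 - 48603) = (⅖ + 19852)/(19741 - 48603) = (99262/5)/(-28862) = (99262/5)*(-1/28862) = -49631/72155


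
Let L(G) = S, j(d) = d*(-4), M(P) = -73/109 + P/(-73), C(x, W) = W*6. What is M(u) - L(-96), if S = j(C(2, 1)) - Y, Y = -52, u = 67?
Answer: -235428/7957 ≈ -29.588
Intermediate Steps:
C(x, W) = 6*W
M(P) = -73/109 - P/73 (M(P) = -73*1/109 + P*(-1/73) = -73/109 - P/73)
j(d) = -4*d
S = 28 (S = -24 - 1*(-52) = -4*6 + 52 = -24 + 52 = 28)
L(G) = 28
M(u) - L(-96) = (-73/109 - 1/73*67) - 1*28 = (-73/109 - 67/73) - 28 = -12632/7957 - 28 = -235428/7957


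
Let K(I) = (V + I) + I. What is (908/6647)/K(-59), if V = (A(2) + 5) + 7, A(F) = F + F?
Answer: -454/338997 ≈ -0.0013392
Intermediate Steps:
A(F) = 2*F
V = 16 (V = (2*2 + 5) + 7 = (4 + 5) + 7 = 9 + 7 = 16)
K(I) = 16 + 2*I (K(I) = (16 + I) + I = 16 + 2*I)
(908/6647)/K(-59) = (908/6647)/(16 + 2*(-59)) = (908*(1/6647))/(16 - 118) = (908/6647)/(-102) = (908/6647)*(-1/102) = -454/338997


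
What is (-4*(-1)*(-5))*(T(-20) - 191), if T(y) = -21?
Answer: 4240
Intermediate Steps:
(-4*(-1)*(-5))*(T(-20) - 191) = (-4*(-1)*(-5))*(-21 - 191) = (4*(-5))*(-212) = -20*(-212) = 4240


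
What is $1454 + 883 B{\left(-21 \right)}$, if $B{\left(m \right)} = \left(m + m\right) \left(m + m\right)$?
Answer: $1559066$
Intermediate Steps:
$B{\left(m \right)} = 4 m^{2}$ ($B{\left(m \right)} = 2 m 2 m = 4 m^{2}$)
$1454 + 883 B{\left(-21 \right)} = 1454 + 883 \cdot 4 \left(-21\right)^{2} = 1454 + 883 \cdot 4 \cdot 441 = 1454 + 883 \cdot 1764 = 1454 + 1557612 = 1559066$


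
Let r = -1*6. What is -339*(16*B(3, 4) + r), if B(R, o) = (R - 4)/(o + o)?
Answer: 2712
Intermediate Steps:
r = -6
B(R, o) = (-4 + R)/(2*o) (B(R, o) = (-4 + R)/((2*o)) = (-4 + R)*(1/(2*o)) = (-4 + R)/(2*o))
-339*(16*B(3, 4) + r) = -339*(16*((½)*(-4 + 3)/4) - 6) = -339*(16*((½)*(¼)*(-1)) - 6) = -339*(16*(-⅛) - 6) = -339*(-2 - 6) = -339*(-8) = 2712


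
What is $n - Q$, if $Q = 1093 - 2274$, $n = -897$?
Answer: $284$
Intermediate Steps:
$Q = -1181$
$n - Q = -897 - -1181 = -897 + 1181 = 284$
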